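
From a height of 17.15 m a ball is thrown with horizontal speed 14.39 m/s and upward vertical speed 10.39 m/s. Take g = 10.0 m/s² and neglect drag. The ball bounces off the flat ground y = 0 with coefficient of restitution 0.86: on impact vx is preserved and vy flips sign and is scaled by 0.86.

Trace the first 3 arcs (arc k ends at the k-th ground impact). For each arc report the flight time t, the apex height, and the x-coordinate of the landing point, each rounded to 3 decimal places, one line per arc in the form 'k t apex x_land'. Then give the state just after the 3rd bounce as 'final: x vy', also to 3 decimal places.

1 3.163 22.548 45.509
2 3.653 16.676 98.069
3 3.141 12.334 143.271
final: 143.271 13.507

Arc 1: start y=17.150, vy=10.390 → t=3.163, apex=22.548, x_land=45.509, impact vy=-21.236
  bounce: vy ← 0.86·21.236 = 18.263
Arc 2: start y=0.000, vy=18.263 → t=3.653, apex=16.676, x_land=98.069, impact vy=-18.263
  bounce: vy ← 0.86·18.263 = 15.706
Arc 3: start y=0.000, vy=15.706 → t=3.141, apex=12.334, x_land=143.271, impact vy=-15.706
  bounce: vy ← 0.86·15.706 = 13.507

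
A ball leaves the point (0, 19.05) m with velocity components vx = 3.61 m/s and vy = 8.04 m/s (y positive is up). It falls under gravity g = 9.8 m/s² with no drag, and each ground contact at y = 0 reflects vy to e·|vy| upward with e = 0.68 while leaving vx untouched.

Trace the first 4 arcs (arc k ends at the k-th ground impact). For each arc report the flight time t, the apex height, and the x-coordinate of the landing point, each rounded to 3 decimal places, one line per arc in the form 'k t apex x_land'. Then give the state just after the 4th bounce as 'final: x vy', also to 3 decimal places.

1 2.956 22.348 10.671
2 2.904 10.334 21.156
3 1.975 4.778 28.286
4 1.343 2.209 33.134
final: 33.134 4.475

Arc 1: start y=19.050, vy=8.040 → t=2.956, apex=22.348, x_land=10.671, impact vy=-20.929
  bounce: vy ← 0.68·20.929 = 14.232
Arc 2: start y=0.000, vy=14.232 → t=2.904, apex=10.334, x_land=21.156, impact vy=-14.232
  bounce: vy ← 0.68·14.232 = 9.678
Arc 3: start y=0.000, vy=9.678 → t=1.975, apex=4.778, x_land=28.286, impact vy=-9.678
  bounce: vy ← 0.68·9.678 = 6.581
Arc 4: start y=0.000, vy=6.581 → t=1.343, apex=2.209, x_land=33.134, impact vy=-6.581
  bounce: vy ← 0.68·6.581 = 4.475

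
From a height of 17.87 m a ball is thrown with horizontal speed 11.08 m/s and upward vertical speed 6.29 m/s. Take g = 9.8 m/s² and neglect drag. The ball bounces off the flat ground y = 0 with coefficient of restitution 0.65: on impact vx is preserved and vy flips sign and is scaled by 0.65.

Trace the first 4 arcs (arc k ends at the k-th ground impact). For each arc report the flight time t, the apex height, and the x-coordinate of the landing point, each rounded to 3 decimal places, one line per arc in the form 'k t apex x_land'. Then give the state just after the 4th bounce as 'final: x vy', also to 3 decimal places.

1 2.657 19.889 29.434
2 2.619 8.403 58.453
3 1.702 3.550 77.316
4 1.107 1.500 89.577
final: 89.577 3.524

Arc 1: start y=17.870, vy=6.290 → t=2.657, apex=19.889, x_land=29.434, impact vy=-19.744
  bounce: vy ← 0.65·19.744 = 12.833
Arc 2: start y=0.000, vy=12.833 → t=2.619, apex=8.403, x_land=58.453, impact vy=-12.833
  bounce: vy ← 0.65·12.833 = 8.342
Arc 3: start y=0.000, vy=8.342 → t=1.702, apex=3.550, x_land=77.316, impact vy=-8.342
  bounce: vy ← 0.65·8.342 = 5.422
Arc 4: start y=0.000, vy=5.422 → t=1.107, apex=1.500, x_land=89.577, impact vy=-5.422
  bounce: vy ← 0.65·5.422 = 3.524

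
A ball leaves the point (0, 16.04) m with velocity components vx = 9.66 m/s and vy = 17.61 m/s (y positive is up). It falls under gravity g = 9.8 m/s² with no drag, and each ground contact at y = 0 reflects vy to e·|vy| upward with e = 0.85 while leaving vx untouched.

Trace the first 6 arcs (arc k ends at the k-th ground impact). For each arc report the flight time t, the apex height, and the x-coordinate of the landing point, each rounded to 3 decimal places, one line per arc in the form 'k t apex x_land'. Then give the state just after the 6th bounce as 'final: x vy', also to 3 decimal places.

1 4.347 31.862 41.991
2 4.335 23.020 83.867
3 3.685 16.632 119.462
4 3.132 12.017 149.717
5 2.662 8.682 175.434
6 2.263 6.273 197.294
final: 197.294 9.425

Arc 1: start y=16.040, vy=17.610 → t=4.347, apex=31.862, x_land=41.991, impact vy=-24.990
  bounce: vy ← 0.85·24.990 = 21.241
Arc 2: start y=0.000, vy=21.241 → t=4.335, apex=23.020, x_land=83.867, impact vy=-21.241
  bounce: vy ← 0.85·21.241 = 18.055
Arc 3: start y=0.000, vy=18.055 → t=3.685, apex=16.632, x_land=119.462, impact vy=-18.055
  bounce: vy ← 0.85·18.055 = 15.347
Arc 4: start y=0.000, vy=15.347 → t=3.132, apex=12.017, x_land=149.717, impact vy=-15.347
  bounce: vy ← 0.85·15.347 = 13.045
Arc 5: start y=0.000, vy=13.045 → t=2.662, apex=8.682, x_land=175.434, impact vy=-13.045
  bounce: vy ← 0.85·13.045 = 11.088
Arc 6: start y=0.000, vy=11.088 → t=2.263, apex=6.273, x_land=197.294, impact vy=-11.088
  bounce: vy ← 0.85·11.088 = 9.425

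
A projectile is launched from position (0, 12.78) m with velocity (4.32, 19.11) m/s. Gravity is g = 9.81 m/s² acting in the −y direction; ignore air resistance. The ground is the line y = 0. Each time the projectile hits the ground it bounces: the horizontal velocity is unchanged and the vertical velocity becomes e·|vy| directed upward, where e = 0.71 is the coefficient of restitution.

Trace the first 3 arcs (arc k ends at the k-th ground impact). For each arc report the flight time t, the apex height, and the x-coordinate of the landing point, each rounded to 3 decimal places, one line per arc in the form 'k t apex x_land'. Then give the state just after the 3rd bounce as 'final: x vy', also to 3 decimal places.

Arc 1: start y=12.780, vy=19.110 → t=4.478, apex=31.393, x_land=19.344, impact vy=-24.818
  bounce: vy ← 0.71·24.818 = 17.621
Arc 2: start y=0.000, vy=17.621 → t=3.592, apex=15.825, x_land=34.864, impact vy=-17.621
  bounce: vy ← 0.71·17.621 = 12.511
Arc 3: start y=0.000, vy=12.511 → t=2.551, apex=7.978, x_land=45.882, impact vy=-12.511
  bounce: vy ← 0.71·12.511 = 8.883

1 4.478 31.393 19.344
2 3.592 15.825 34.864
3 2.551 7.978 45.882
final: 45.882 8.883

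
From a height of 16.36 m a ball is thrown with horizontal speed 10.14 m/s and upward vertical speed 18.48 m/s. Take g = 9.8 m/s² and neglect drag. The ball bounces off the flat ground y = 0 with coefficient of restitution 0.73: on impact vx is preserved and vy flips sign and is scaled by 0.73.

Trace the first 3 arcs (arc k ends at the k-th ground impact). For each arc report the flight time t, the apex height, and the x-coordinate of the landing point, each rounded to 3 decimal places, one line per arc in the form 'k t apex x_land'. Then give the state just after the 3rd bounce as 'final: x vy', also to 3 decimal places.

Arc 1: start y=16.360, vy=18.480 → t=4.511, apex=33.784, x_land=45.747, impact vy=-25.733
  bounce: vy ← 0.73·25.733 = 18.785
Arc 2: start y=0.000, vy=18.785 → t=3.834, apex=18.003, x_land=84.620, impact vy=-18.785
  bounce: vy ← 0.73·18.785 = 13.713
Arc 3: start y=0.000, vy=13.713 → t=2.799, apex=9.594, x_land=112.997, impact vy=-13.713
  bounce: vy ← 0.73·13.713 = 10.010

1 4.511 33.784 45.747
2 3.834 18.003 84.620
3 2.799 9.594 112.997
final: 112.997 10.010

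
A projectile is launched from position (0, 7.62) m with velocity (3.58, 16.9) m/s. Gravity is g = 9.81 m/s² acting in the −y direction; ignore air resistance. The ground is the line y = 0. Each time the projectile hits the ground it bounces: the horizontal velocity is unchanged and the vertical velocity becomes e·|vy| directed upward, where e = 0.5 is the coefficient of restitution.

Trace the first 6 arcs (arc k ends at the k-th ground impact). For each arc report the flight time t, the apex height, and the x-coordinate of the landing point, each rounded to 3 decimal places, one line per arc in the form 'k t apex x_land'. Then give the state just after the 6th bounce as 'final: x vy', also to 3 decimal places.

1 3.849 22.177 13.780
2 2.126 5.544 21.392
3 1.063 1.386 25.198
4 0.532 0.347 27.101
5 0.266 0.087 28.053
6 0.133 0.022 28.529
final: 28.529 0.326

Arc 1: start y=7.620, vy=16.900 → t=3.849, apex=22.177, x_land=13.780, impact vy=-20.859
  bounce: vy ← 0.5·20.859 = 10.430
Arc 2: start y=0.000, vy=10.430 → t=2.126, apex=5.544, x_land=21.392, impact vy=-10.430
  bounce: vy ← 0.5·10.430 = 5.215
Arc 3: start y=0.000, vy=5.215 → t=1.063, apex=1.386, x_land=25.198, impact vy=-5.215
  bounce: vy ← 0.5·5.215 = 2.607
Arc 4: start y=0.000, vy=2.607 → t=0.532, apex=0.347, x_land=27.101, impact vy=-2.607
  bounce: vy ← 0.5·2.607 = 1.304
Arc 5: start y=0.000, vy=1.304 → t=0.266, apex=0.087, x_land=28.053, impact vy=-1.304
  bounce: vy ← 0.5·1.304 = 0.652
Arc 6: start y=0.000, vy=0.652 → t=0.133, apex=0.022, x_land=28.529, impact vy=-0.652
  bounce: vy ← 0.5·0.652 = 0.326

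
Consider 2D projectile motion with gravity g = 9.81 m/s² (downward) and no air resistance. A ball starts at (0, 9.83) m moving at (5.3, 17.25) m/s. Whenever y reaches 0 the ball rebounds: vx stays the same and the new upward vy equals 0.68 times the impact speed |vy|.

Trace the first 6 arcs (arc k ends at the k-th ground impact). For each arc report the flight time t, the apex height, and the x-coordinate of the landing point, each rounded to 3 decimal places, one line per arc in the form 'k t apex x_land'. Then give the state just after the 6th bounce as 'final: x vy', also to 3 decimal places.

1 4.016 24.996 21.284
2 3.070 11.558 37.556
3 2.088 5.345 48.621
4 1.420 2.471 56.145
5 0.965 1.143 61.261
6 0.656 0.528 64.740
final: 64.740 2.189

Arc 1: start y=9.830, vy=17.250 → t=4.016, apex=24.996, x_land=21.284, impact vy=-22.146
  bounce: vy ← 0.68·22.146 = 15.059
Arc 2: start y=0.000, vy=15.059 → t=3.070, apex=11.558, x_land=37.556, impact vy=-15.059
  bounce: vy ← 0.68·15.059 = 10.240
Arc 3: start y=0.000, vy=10.240 → t=2.088, apex=5.345, x_land=48.621, impact vy=-10.240
  bounce: vy ← 0.68·10.240 = 6.963
Arc 4: start y=0.000, vy=6.963 → t=1.420, apex=2.471, x_land=56.145, impact vy=-6.963
  bounce: vy ← 0.68·6.963 = 4.735
Arc 5: start y=0.000, vy=4.735 → t=0.965, apex=1.143, x_land=61.261, impact vy=-4.735
  bounce: vy ← 0.68·4.735 = 3.220
Arc 6: start y=0.000, vy=3.220 → t=0.656, apex=0.528, x_land=64.740, impact vy=-3.220
  bounce: vy ← 0.68·3.220 = 2.189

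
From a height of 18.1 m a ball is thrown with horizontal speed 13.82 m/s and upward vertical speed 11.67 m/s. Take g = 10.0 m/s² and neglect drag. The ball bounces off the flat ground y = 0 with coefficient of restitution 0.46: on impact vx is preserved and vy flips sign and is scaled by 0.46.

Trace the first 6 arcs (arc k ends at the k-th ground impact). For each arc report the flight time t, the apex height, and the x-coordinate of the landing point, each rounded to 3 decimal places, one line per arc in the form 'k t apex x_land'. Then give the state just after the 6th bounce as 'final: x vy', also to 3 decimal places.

1 3.399 24.909 46.974
2 2.053 5.271 75.353
3 0.945 1.115 88.407
4 0.435 0.236 94.412
5 0.200 0.050 97.175
6 0.092 0.011 98.445
final: 98.445 0.211

Arc 1: start y=18.100, vy=11.670 → t=3.399, apex=24.909, x_land=46.974, impact vy=-22.320
  bounce: vy ← 0.46·22.320 = 10.267
Arc 2: start y=0.000, vy=10.267 → t=2.053, apex=5.271, x_land=75.353, impact vy=-10.267
  bounce: vy ← 0.46·10.267 = 4.723
Arc 3: start y=0.000, vy=4.723 → t=0.945, apex=1.115, x_land=88.407, impact vy=-4.723
  bounce: vy ← 0.46·4.723 = 2.173
Arc 4: start y=0.000, vy=2.173 → t=0.435, apex=0.236, x_land=94.412, impact vy=-2.173
  bounce: vy ← 0.46·2.173 = 0.999
Arc 5: start y=0.000, vy=0.999 → t=0.200, apex=0.050, x_land=97.175, impact vy=-0.999
  bounce: vy ← 0.46·0.999 = 0.460
Arc 6: start y=0.000, vy=0.460 → t=0.092, apex=0.011, x_land=98.445, impact vy=-0.460
  bounce: vy ← 0.46·0.460 = 0.211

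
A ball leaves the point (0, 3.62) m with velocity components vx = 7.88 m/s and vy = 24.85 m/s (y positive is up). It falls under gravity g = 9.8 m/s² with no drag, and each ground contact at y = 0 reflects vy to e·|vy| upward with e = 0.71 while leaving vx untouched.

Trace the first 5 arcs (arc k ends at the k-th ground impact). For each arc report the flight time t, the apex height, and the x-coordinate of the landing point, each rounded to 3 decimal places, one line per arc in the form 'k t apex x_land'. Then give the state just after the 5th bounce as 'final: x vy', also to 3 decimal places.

Arc 1: start y=3.620, vy=24.850 → t=5.213, apex=35.126, x_land=41.080, impact vy=-26.239
  bounce: vy ← 0.71·26.239 = 18.630
Arc 2: start y=0.000, vy=18.630 → t=3.802, apex=17.707, x_land=71.039, impact vy=-18.630
  bounce: vy ← 0.71·18.630 = 13.227
Arc 3: start y=0.000, vy=13.227 → t=2.699, apex=8.926, x_land=92.310, impact vy=-13.227
  bounce: vy ← 0.71·13.227 = 9.391
Arc 4: start y=0.000, vy=9.391 → t=1.917, apex=4.500, x_land=107.413, impact vy=-9.391
  bounce: vy ← 0.71·9.391 = 6.668
Arc 5: start y=0.000, vy=6.668 → t=1.361, apex=2.268, x_land=118.135, impact vy=-6.668
  bounce: vy ← 0.71·6.668 = 4.734

1 5.213 35.126 41.080
2 3.802 17.707 71.039
3 2.699 8.926 92.310
4 1.917 4.500 107.413
5 1.361 2.268 118.135
final: 118.135 4.734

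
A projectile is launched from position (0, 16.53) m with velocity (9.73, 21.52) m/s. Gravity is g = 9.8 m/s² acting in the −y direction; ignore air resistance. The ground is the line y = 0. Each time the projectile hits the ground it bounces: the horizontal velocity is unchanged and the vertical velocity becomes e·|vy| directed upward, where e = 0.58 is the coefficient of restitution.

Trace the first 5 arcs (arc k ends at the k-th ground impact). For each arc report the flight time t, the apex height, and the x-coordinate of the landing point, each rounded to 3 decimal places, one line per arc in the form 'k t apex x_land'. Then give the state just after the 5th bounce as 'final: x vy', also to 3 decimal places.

1 5.059 40.158 49.221
2 3.321 13.509 81.533
3 1.926 4.544 100.274
4 1.117 1.529 111.143
5 0.648 0.514 117.448
final: 117.448 1.841

Arc 1: start y=16.530, vy=21.520 → t=5.059, apex=40.158, x_land=49.221, impact vy=-28.055
  bounce: vy ← 0.58·28.055 = 16.272
Arc 2: start y=0.000, vy=16.272 → t=3.321, apex=13.509, x_land=81.533, impact vy=-16.272
  bounce: vy ← 0.58·16.272 = 9.438
Arc 3: start y=0.000, vy=9.438 → t=1.926, apex=4.544, x_land=100.274, impact vy=-9.438
  bounce: vy ← 0.58·9.438 = 5.474
Arc 4: start y=0.000, vy=5.474 → t=1.117, apex=1.529, x_land=111.143, impact vy=-5.474
  bounce: vy ← 0.58·5.474 = 3.175
Arc 5: start y=0.000, vy=3.175 → t=0.648, apex=0.514, x_land=117.448, impact vy=-3.175
  bounce: vy ← 0.58·3.175 = 1.841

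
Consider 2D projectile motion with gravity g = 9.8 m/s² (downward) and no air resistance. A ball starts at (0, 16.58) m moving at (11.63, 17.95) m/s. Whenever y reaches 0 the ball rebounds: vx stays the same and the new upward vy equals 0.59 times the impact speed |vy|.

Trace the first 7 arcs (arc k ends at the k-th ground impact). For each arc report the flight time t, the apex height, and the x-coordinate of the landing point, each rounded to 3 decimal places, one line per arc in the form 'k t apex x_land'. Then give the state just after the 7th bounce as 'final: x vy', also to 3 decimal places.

Arc 1: start y=16.580, vy=17.950 → t=4.428, apex=33.019, x_land=51.492, impact vy=-25.440
  bounce: vy ← 0.59·25.440 = 15.009
Arc 2: start y=0.000, vy=15.009 → t=3.063, apex=11.494, x_land=87.116, impact vy=-15.009
  bounce: vy ← 0.59·15.009 = 8.856
Arc 3: start y=0.000, vy=8.856 → t=1.807, apex=4.001, x_land=108.134, impact vy=-8.856
  bounce: vy ← 0.59·8.856 = 5.225
Arc 4: start y=0.000, vy=5.225 → t=1.066, apex=1.393, x_land=120.535, impact vy=-5.225
  bounce: vy ← 0.59·5.225 = 3.083
Arc 5: start y=0.000, vy=3.083 → t=0.629, apex=0.485, x_land=127.852, impact vy=-3.083
  bounce: vy ← 0.59·3.083 = 1.819
Arc 6: start y=0.000, vy=1.819 → t=0.371, apex=0.169, x_land=132.168, impact vy=-1.819
  bounce: vy ← 0.59·1.819 = 1.073
Arc 7: start y=0.000, vy=1.073 → t=0.219, apex=0.059, x_land=134.715, impact vy=-1.073
  bounce: vy ← 0.59·1.073 = 0.633

1 4.428 33.019 51.492
2 3.063 11.494 87.116
3 1.807 4.001 108.134
4 1.066 1.393 120.535
5 0.629 0.485 127.852
6 0.371 0.169 132.168
7 0.219 0.059 134.715
final: 134.715 0.633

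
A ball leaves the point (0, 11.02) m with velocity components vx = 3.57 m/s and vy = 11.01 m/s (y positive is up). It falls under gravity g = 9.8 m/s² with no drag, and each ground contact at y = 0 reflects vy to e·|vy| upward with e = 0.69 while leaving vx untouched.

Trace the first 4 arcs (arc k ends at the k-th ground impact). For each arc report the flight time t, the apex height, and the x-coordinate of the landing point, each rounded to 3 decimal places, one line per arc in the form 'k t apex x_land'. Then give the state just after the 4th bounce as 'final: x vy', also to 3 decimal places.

1 2.997 17.205 10.700
2 2.586 8.191 19.932
3 1.784 3.900 26.302
4 1.231 1.857 30.697
final: 30.697 4.162

Arc 1: start y=11.020, vy=11.010 → t=2.997, apex=17.205, x_land=10.700, impact vy=-18.363
  bounce: vy ← 0.69·18.363 = 12.671
Arc 2: start y=0.000, vy=12.671 → t=2.586, apex=8.191, x_land=19.932, impact vy=-12.671
  bounce: vy ← 0.69·12.671 = 8.743
Arc 3: start y=0.000, vy=8.743 → t=1.784, apex=3.900, x_land=26.302, impact vy=-8.743
  bounce: vy ← 0.69·8.743 = 6.033
Arc 4: start y=0.000, vy=6.033 → t=1.231, apex=1.857, x_land=30.697, impact vy=-6.033
  bounce: vy ← 0.69·6.033 = 4.162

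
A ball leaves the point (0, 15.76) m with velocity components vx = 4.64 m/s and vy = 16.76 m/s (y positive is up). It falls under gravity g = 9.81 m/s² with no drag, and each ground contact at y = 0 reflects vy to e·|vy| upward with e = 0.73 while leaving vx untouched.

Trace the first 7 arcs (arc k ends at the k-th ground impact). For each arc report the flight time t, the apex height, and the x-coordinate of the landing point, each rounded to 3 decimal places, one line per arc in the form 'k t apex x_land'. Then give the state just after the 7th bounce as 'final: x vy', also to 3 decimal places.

Arc 1: start y=15.760, vy=16.760 → t=4.185, apex=30.077, x_land=19.417, impact vy=-24.292
  bounce: vy ← 0.73·24.292 = 17.733
Arc 2: start y=0.000, vy=17.733 → t=3.615, apex=16.028, x_land=36.192, impact vy=-17.733
  bounce: vy ← 0.73·17.733 = 12.945
Arc 3: start y=0.000, vy=12.945 → t=2.639, apex=8.541, x_land=48.438, impact vy=-12.945
  bounce: vy ← 0.73·12.945 = 9.450
Arc 4: start y=0.000, vy=9.450 → t=1.927, apex=4.552, x_land=57.378, impact vy=-9.450
  bounce: vy ← 0.73·9.450 = 6.899
Arc 5: start y=0.000, vy=6.899 → t=1.406, apex=2.426, x_land=63.904, impact vy=-6.899
  bounce: vy ← 0.73·6.899 = 5.036
Arc 6: start y=0.000, vy=5.036 → t=1.027, apex=1.293, x_land=68.667, impact vy=-5.036
  bounce: vy ← 0.73·5.036 = 3.676
Arc 7: start y=0.000, vy=3.676 → t=0.749, apex=0.689, x_land=72.145, impact vy=-3.676
  bounce: vy ← 0.73·3.676 = 2.684

1 4.185 30.077 19.417
2 3.615 16.028 36.192
3 2.639 8.541 48.438
4 1.927 4.552 57.378
5 1.406 2.426 63.904
6 1.027 1.293 68.667
7 0.749 0.689 72.145
final: 72.145 2.684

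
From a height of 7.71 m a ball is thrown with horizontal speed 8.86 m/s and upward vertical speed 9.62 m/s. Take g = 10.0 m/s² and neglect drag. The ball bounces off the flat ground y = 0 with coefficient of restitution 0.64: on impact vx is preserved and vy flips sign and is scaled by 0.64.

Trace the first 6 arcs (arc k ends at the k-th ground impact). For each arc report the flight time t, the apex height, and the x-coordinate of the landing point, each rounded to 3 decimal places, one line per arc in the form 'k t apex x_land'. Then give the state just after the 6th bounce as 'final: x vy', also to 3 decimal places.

Arc 1: start y=7.710, vy=9.620 → t=2.533, apex=12.337, x_land=22.441, impact vy=-15.708
  bounce: vy ← 0.64·15.708 = 10.053
Arc 2: start y=0.000, vy=10.053 → t=2.011, apex=5.053, x_land=40.255, impact vy=-10.053
  bounce: vy ← 0.64·10.053 = 6.434
Arc 3: start y=0.000, vy=6.434 → t=1.287, apex=2.070, x_land=51.656, impact vy=-6.434
  bounce: vy ← 0.64·6.434 = 4.118
Arc 4: start y=0.000, vy=4.118 → t=0.824, apex=0.848, x_land=58.953, impact vy=-4.118
  bounce: vy ← 0.64·4.118 = 2.635
Arc 5: start y=0.000, vy=2.635 → t=0.527, apex=0.347, x_land=63.623, impact vy=-2.635
  bounce: vy ← 0.64·2.635 = 1.687
Arc 6: start y=0.000, vy=1.687 → t=0.337, apex=0.142, x_land=66.611, impact vy=-1.687
  bounce: vy ← 0.64·1.687 = 1.079

1 2.533 12.337 22.441
2 2.011 5.053 40.255
3 1.287 2.070 51.656
4 0.824 0.848 58.953
5 0.527 0.347 63.623
6 0.337 0.142 66.611
final: 66.611 1.079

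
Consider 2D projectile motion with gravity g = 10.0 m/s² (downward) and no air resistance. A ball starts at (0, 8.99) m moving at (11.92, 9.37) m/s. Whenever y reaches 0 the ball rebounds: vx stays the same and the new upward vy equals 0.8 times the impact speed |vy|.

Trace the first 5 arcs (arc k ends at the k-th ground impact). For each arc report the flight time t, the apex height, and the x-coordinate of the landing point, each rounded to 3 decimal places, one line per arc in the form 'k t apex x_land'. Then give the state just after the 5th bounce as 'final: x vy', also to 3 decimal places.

Arc 1: start y=8.990, vy=9.370 → t=2.573, apex=13.380, x_land=30.668, impact vy=-16.358
  bounce: vy ← 0.8·16.358 = 13.087
Arc 2: start y=0.000, vy=13.087 → t=2.617, apex=8.563, x_land=61.867, impact vy=-13.087
  bounce: vy ← 0.8·13.087 = 10.469
Arc 3: start y=0.000, vy=10.469 → t=2.094, apex=5.480, x_land=86.826, impact vy=-10.469
  bounce: vy ← 0.8·10.469 = 8.375
Arc 4: start y=0.000, vy=8.375 → t=1.675, apex=3.507, x_land=106.793, impact vy=-8.375
  bounce: vy ← 0.8·8.375 = 6.700
Arc 5: start y=0.000, vy=6.700 → t=1.340, apex=2.245, x_land=122.767, impact vy=-6.700
  bounce: vy ← 0.8·6.700 = 5.360

1 2.573 13.380 30.668
2 2.617 8.563 61.867
3 2.094 5.480 86.826
4 1.675 3.507 106.793
5 1.340 2.245 122.767
final: 122.767 5.360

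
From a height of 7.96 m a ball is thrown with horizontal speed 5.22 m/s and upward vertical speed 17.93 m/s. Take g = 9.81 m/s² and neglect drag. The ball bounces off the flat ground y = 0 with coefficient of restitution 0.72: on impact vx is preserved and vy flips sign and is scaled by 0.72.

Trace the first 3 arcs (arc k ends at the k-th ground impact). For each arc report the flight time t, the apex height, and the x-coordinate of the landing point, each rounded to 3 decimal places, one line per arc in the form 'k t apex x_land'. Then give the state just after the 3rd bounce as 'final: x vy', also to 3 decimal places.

1 4.056 24.346 21.170
2 3.208 12.621 37.917
3 2.310 6.543 49.974
final: 49.974 8.157

Arc 1: start y=7.960, vy=17.930 → t=4.056, apex=24.346, x_land=21.170, impact vy=-21.855
  bounce: vy ← 0.72·21.855 = 15.736
Arc 2: start y=0.000, vy=15.736 → t=3.208, apex=12.621, x_land=37.917, impact vy=-15.736
  bounce: vy ← 0.72·15.736 = 11.330
Arc 3: start y=0.000, vy=11.330 → t=2.310, apex=6.543, x_land=49.974, impact vy=-11.330
  bounce: vy ← 0.72·11.330 = 8.157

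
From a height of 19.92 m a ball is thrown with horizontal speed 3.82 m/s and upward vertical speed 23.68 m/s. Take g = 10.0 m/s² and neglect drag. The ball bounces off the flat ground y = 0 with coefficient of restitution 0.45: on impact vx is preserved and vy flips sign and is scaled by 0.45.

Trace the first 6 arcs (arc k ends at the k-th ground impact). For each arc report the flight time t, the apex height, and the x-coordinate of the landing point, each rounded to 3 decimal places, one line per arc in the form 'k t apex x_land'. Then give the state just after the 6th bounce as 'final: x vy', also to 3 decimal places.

1 5.465 47.957 20.876
2 2.787 9.711 31.524
3 1.254 1.967 36.315
4 0.564 0.398 38.471
5 0.254 0.081 39.442
6 0.114 0.016 39.878
final: 39.878 0.257

Arc 1: start y=19.920, vy=23.680 → t=5.465, apex=47.957, x_land=20.876, impact vy=-30.970
  bounce: vy ← 0.45·30.970 = 13.937
Arc 2: start y=0.000, vy=13.937 → t=2.787, apex=9.711, x_land=31.524, impact vy=-13.937
  bounce: vy ← 0.45·13.937 = 6.271
Arc 3: start y=0.000, vy=6.271 → t=1.254, apex=1.967, x_land=36.315, impact vy=-6.271
  bounce: vy ← 0.45·6.271 = 2.822
Arc 4: start y=0.000, vy=2.822 → t=0.564, apex=0.398, x_land=38.471, impact vy=-2.822
  bounce: vy ← 0.45·2.822 = 1.270
Arc 5: start y=0.000, vy=1.270 → t=0.254, apex=0.081, x_land=39.442, impact vy=-1.270
  bounce: vy ← 0.45·1.270 = 0.571
Arc 6: start y=0.000, vy=0.571 → t=0.114, apex=0.016, x_land=39.878, impact vy=-0.571
  bounce: vy ← 0.45·0.571 = 0.257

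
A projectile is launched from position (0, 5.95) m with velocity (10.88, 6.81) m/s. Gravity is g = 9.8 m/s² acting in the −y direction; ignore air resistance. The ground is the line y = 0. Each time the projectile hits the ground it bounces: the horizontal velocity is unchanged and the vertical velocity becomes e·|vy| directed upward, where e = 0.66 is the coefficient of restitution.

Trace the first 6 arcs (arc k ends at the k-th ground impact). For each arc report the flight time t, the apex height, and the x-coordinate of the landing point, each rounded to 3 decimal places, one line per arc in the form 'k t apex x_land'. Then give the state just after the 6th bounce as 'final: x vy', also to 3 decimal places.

Arc 1: start y=5.950, vy=6.810 → t=1.998, apex=8.316, x_land=21.734, impact vy=-12.767
  bounce: vy ← 0.66·12.767 = 8.426
Arc 2: start y=0.000, vy=8.426 → t=1.720, apex=3.623, x_land=40.444, impact vy=-8.426
  bounce: vy ← 0.66·8.426 = 5.561
Arc 3: start y=0.000, vy=5.561 → t=1.135, apex=1.578, x_land=52.792, impact vy=-5.561
  bounce: vy ← 0.66·5.561 = 3.670
Arc 4: start y=0.000, vy=3.670 → t=0.749, apex=0.687, x_land=60.942, impact vy=-3.670
  bounce: vy ← 0.66·3.670 = 2.423
Arc 5: start y=0.000, vy=2.423 → t=0.494, apex=0.299, x_land=66.321, impact vy=-2.423
  bounce: vy ← 0.66·2.423 = 1.599
Arc 6: start y=0.000, vy=1.599 → t=0.326, apex=0.130, x_land=69.871, impact vy=-1.599
  bounce: vy ← 0.66·1.599 = 1.055

1 1.998 8.316 21.734
2 1.720 3.623 40.444
3 1.135 1.578 52.792
4 0.749 0.687 60.942
5 0.494 0.299 66.321
6 0.326 0.130 69.871
final: 69.871 1.055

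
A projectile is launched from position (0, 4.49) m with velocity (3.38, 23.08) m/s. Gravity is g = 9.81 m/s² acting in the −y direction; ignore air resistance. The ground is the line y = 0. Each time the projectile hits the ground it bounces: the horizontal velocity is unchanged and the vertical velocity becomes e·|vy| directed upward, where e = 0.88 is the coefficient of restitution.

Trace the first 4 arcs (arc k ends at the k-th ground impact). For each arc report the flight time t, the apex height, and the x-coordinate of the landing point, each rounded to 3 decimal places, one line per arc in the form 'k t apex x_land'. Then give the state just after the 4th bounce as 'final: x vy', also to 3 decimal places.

Arc 1: start y=4.490, vy=23.080 → t=4.893, apex=31.640, x_land=16.537, impact vy=-24.915
  bounce: vy ← 0.88·24.915 = 21.926
Arc 2: start y=0.000, vy=21.926 → t=4.470, apex=24.502, x_land=31.645, impact vy=-21.926
  bounce: vy ← 0.88·21.926 = 19.295
Arc 3: start y=0.000, vy=19.295 → t=3.934, apex=18.974, x_land=44.941, impact vy=-19.295
  bounce: vy ← 0.88·19.295 = 16.979
Arc 4: start y=0.000, vy=16.979 → t=3.462, apex=14.694, x_land=56.641, impact vy=-16.979
  bounce: vy ← 0.88·16.979 = 14.942

1 4.893 31.640 16.537
2 4.470 24.502 31.645
3 3.934 18.974 44.941
4 3.462 14.694 56.641
final: 56.641 14.942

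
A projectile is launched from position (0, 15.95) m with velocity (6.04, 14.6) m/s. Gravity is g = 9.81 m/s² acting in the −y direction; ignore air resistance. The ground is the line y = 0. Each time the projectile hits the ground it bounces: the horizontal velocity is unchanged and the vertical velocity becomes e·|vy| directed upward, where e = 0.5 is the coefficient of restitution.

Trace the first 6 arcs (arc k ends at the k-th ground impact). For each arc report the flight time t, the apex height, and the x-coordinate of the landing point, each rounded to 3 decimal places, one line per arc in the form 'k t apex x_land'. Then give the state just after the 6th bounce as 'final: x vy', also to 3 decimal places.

Arc 1: start y=15.950, vy=14.600 → t=3.826, apex=26.814, x_land=23.111, impact vy=-22.937
  bounce: vy ← 0.5·22.937 = 11.468
Arc 2: start y=0.000, vy=11.468 → t=2.338, apex=6.704, x_land=37.234, impact vy=-11.468
  bounce: vy ← 0.5·11.468 = 5.734
Arc 3: start y=0.000, vy=5.734 → t=1.169, apex=1.676, x_land=44.295, impact vy=-5.734
  bounce: vy ← 0.5·5.734 = 2.867
Arc 4: start y=0.000, vy=2.867 → t=0.585, apex=0.419, x_land=47.825, impact vy=-2.867
  bounce: vy ← 0.5·2.867 = 1.434
Arc 5: start y=0.000, vy=1.434 → t=0.292, apex=0.105, x_land=49.590, impact vy=-1.434
  bounce: vy ← 0.5·1.434 = 0.717
Arc 6: start y=0.000, vy=0.717 → t=0.146, apex=0.026, x_land=50.473, impact vy=-0.717
  bounce: vy ← 0.5·0.717 = 0.358

1 3.826 26.814 23.111
2 2.338 6.704 37.234
3 1.169 1.676 44.295
4 0.585 0.419 47.825
5 0.292 0.105 49.590
6 0.146 0.026 50.473
final: 50.473 0.358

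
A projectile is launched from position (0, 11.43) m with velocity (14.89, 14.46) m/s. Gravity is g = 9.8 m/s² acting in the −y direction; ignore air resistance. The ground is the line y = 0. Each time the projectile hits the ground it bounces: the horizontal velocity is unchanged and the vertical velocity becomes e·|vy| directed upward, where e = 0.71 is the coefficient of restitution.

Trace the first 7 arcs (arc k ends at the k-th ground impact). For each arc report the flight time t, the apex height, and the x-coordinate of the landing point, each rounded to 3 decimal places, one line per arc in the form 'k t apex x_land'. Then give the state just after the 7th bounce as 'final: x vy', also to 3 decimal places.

1 3.599 22.098 53.591
2 3.016 11.140 98.493
3 2.141 5.615 130.373
4 1.520 2.831 153.008
5 1.079 1.427 169.078
6 0.766 0.719 180.489
7 0.544 0.363 188.590
final: 188.590 1.893

Arc 1: start y=11.430, vy=14.460 → t=3.599, apex=22.098, x_land=53.591, impact vy=-20.812
  bounce: vy ← 0.71·20.812 = 14.776
Arc 2: start y=0.000, vy=14.776 → t=3.016, apex=11.140, x_land=98.493, impact vy=-14.776
  bounce: vy ← 0.71·14.776 = 10.491
Arc 3: start y=0.000, vy=10.491 → t=2.141, apex=5.615, x_land=130.373, impact vy=-10.491
  bounce: vy ← 0.71·10.491 = 7.449
Arc 4: start y=0.000, vy=7.449 → t=1.520, apex=2.831, x_land=153.008, impact vy=-7.449
  bounce: vy ← 0.71·7.449 = 5.289
Arc 5: start y=0.000, vy=5.289 → t=1.079, apex=1.427, x_land=169.078, impact vy=-5.289
  bounce: vy ← 0.71·5.289 = 3.755
Arc 6: start y=0.000, vy=3.755 → t=0.766, apex=0.719, x_land=180.489, impact vy=-3.755
  bounce: vy ← 0.71·3.755 = 2.666
Arc 7: start y=0.000, vy=2.666 → t=0.544, apex=0.363, x_land=188.590, impact vy=-2.666
  bounce: vy ← 0.71·2.666 = 1.893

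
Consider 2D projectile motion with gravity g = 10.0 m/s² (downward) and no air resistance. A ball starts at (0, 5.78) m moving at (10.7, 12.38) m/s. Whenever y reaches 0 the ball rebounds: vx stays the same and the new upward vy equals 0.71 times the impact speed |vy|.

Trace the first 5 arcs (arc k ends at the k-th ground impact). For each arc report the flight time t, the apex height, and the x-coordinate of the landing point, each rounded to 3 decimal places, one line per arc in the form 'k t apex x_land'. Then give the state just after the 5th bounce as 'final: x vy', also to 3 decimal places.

1 2.878 13.443 30.791
2 2.328 6.777 55.705
3 1.653 3.416 73.394
4 1.174 1.722 85.953
5 0.833 0.868 94.870
final: 94.870 2.958

Arc 1: start y=5.780, vy=12.380 → t=2.878, apex=13.443, x_land=30.791, impact vy=-16.397
  bounce: vy ← 0.71·16.397 = 11.642
Arc 2: start y=0.000, vy=11.642 → t=2.328, apex=6.777, x_land=55.705, impact vy=-11.642
  bounce: vy ← 0.71·11.642 = 8.266
Arc 3: start y=0.000, vy=8.266 → t=1.653, apex=3.416, x_land=73.394, impact vy=-8.266
  bounce: vy ← 0.71·8.266 = 5.869
Arc 4: start y=0.000, vy=5.869 → t=1.174, apex=1.722, x_land=85.953, impact vy=-5.869
  bounce: vy ← 0.71·5.869 = 4.167
Arc 5: start y=0.000, vy=4.167 → t=0.833, apex=0.868, x_land=94.870, impact vy=-4.167
  bounce: vy ← 0.71·4.167 = 2.958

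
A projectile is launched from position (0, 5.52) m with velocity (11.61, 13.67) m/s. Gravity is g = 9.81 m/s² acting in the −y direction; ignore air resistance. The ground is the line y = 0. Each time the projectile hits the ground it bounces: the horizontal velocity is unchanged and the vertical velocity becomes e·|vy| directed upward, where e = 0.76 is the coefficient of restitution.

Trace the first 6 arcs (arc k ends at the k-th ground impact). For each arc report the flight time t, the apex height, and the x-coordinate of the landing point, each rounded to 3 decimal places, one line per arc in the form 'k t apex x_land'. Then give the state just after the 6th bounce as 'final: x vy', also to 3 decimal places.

Arc 1: start y=5.520, vy=13.670 → t=3.145, apex=15.044, x_land=36.511, impact vy=-17.181
  bounce: vy ← 0.76·17.181 = 13.057
Arc 2: start y=0.000, vy=13.057 → t=2.662, apex=8.690, x_land=67.417, impact vy=-13.057
  bounce: vy ← 0.76·13.057 = 9.923
Arc 3: start y=0.000, vy=9.923 → t=2.023, apex=5.019, x_land=90.906, impact vy=-9.923
  bounce: vy ← 0.76·9.923 = 7.542
Arc 4: start y=0.000, vy=7.542 → t=1.538, apex=2.899, x_land=108.757, impact vy=-7.542
  bounce: vy ← 0.76·7.542 = 5.732
Arc 5: start y=0.000, vy=5.732 → t=1.169, apex=1.674, x_land=122.324, impact vy=-5.732
  bounce: vy ← 0.76·5.732 = 4.356
Arc 6: start y=0.000, vy=4.356 → t=0.888, apex=0.967, x_land=132.635, impact vy=-4.356
  bounce: vy ← 0.76·4.356 = 3.311

1 3.145 15.044 36.511
2 2.662 8.690 67.417
3 2.023 5.019 90.906
4 1.538 2.899 108.757
5 1.169 1.674 122.324
6 0.888 0.967 132.635
final: 132.635 3.311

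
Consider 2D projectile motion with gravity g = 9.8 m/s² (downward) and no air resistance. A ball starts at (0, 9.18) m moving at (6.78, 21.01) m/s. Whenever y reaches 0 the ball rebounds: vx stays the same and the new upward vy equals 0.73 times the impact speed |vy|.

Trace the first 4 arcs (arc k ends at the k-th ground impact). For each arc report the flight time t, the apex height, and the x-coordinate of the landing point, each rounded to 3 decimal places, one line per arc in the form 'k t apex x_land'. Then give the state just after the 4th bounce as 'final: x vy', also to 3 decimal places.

Arc 1: start y=9.180, vy=21.010 → t=4.687, apex=31.701, x_land=31.781, impact vy=-24.927
  bounce: vy ← 0.73·24.927 = 18.197
Arc 2: start y=0.000, vy=18.197 → t=3.714, apex=16.894, x_land=56.959, impact vy=-18.197
  bounce: vy ← 0.73·18.197 = 13.284
Arc 3: start y=0.000, vy=13.284 → t=2.711, apex=9.003, x_land=75.339, impact vy=-13.284
  bounce: vy ← 0.73·13.284 = 9.697
Arc 4: start y=0.000, vy=9.697 → t=1.979, apex=4.798, x_land=88.756, impact vy=-9.697
  bounce: vy ← 0.73·9.697 = 7.079

1 4.687 31.701 31.781
2 3.714 16.894 56.959
3 2.711 9.003 75.339
4 1.979 4.798 88.756
final: 88.756 7.079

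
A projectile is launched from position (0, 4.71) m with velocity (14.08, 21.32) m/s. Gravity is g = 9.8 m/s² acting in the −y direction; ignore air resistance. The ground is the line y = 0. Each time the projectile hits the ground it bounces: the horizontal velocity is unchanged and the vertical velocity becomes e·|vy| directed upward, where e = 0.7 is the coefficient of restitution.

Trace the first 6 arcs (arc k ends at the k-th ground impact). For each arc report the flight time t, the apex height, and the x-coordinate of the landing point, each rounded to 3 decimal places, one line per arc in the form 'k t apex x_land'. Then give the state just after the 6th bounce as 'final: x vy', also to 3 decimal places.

Arc 1: start y=4.710, vy=21.320 → t=4.562, apex=27.901, x_land=64.229, impact vy=-23.385
  bounce: vy ← 0.7·23.385 = 16.370
Arc 2: start y=0.000, vy=16.370 → t=3.341, apex=13.671, x_land=111.266, impact vy=-16.370
  bounce: vy ← 0.7·16.370 = 11.459
Arc 3: start y=0.000, vy=11.459 → t=2.339, apex=6.699, x_land=144.193, impact vy=-11.459
  bounce: vy ← 0.7·11.459 = 8.021
Arc 4: start y=0.000, vy=8.021 → t=1.637, apex=3.283, x_land=167.241, impact vy=-8.021
  bounce: vy ← 0.7·8.021 = 5.615
Arc 5: start y=0.000, vy=5.615 → t=1.146, apex=1.608, x_land=183.375, impact vy=-5.615
  bounce: vy ← 0.7·5.615 = 3.930
Arc 6: start y=0.000, vy=3.930 → t=0.802, apex=0.788, x_land=194.668, impact vy=-3.930
  bounce: vy ← 0.7·3.930 = 2.751

1 4.562 27.901 64.229
2 3.341 13.671 111.266
3 2.339 6.699 144.193
4 1.637 3.283 167.241
5 1.146 1.608 183.375
6 0.802 0.788 194.668
final: 194.668 2.751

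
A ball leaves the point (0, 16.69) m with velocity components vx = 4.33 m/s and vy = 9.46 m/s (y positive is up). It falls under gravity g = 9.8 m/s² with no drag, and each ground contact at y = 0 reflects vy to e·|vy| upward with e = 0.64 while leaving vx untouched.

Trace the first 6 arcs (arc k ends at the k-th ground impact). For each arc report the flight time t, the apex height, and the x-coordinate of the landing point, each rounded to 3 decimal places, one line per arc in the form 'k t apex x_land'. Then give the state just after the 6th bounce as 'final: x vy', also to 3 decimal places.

1 3.048 21.256 13.198
2 2.666 8.706 24.742
3 1.706 3.566 32.130
4 1.092 1.461 36.858
5 0.699 0.598 39.884
6 0.447 0.245 41.821
final: 41.821 1.403

Arc 1: start y=16.690, vy=9.460 → t=3.048, apex=21.256, x_land=13.198, impact vy=-20.411
  bounce: vy ← 0.64·20.411 = 13.063
Arc 2: start y=0.000, vy=13.063 → t=2.666, apex=8.706, x_land=24.742, impact vy=-13.063
  bounce: vy ← 0.64·13.063 = 8.360
Arc 3: start y=0.000, vy=8.360 → t=1.706, apex=3.566, x_land=32.130, impact vy=-8.360
  bounce: vy ← 0.64·8.360 = 5.351
Arc 4: start y=0.000, vy=5.351 → t=1.092, apex=1.461, x_land=36.858, impact vy=-5.351
  bounce: vy ← 0.64·5.351 = 3.424
Arc 5: start y=0.000, vy=3.424 → t=0.699, apex=0.598, x_land=39.884, impact vy=-3.424
  bounce: vy ← 0.64·3.424 = 2.192
Arc 6: start y=0.000, vy=2.192 → t=0.447, apex=0.245, x_land=41.821, impact vy=-2.192
  bounce: vy ← 0.64·2.192 = 1.403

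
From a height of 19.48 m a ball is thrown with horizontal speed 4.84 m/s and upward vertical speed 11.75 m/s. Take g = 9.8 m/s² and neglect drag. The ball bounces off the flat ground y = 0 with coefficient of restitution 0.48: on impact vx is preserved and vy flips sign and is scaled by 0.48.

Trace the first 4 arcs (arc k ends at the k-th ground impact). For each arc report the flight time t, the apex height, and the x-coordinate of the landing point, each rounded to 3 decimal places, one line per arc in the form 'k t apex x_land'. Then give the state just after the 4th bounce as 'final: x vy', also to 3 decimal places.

1 3.526 26.524 17.064
2 2.234 6.111 27.874
3 1.072 1.408 33.063
4 0.515 0.324 35.554
final: 35.554 1.210

Arc 1: start y=19.480, vy=11.750 → t=3.526, apex=26.524, x_land=17.064, impact vy=-22.801
  bounce: vy ← 0.48·22.801 = 10.944
Arc 2: start y=0.000, vy=10.944 → t=2.234, apex=6.111, x_land=27.874, impact vy=-10.944
  bounce: vy ← 0.48·10.944 = 5.253
Arc 3: start y=0.000, vy=5.253 → t=1.072, apex=1.408, x_land=33.063, impact vy=-5.253
  bounce: vy ← 0.48·5.253 = 2.522
Arc 4: start y=0.000, vy=2.522 → t=0.515, apex=0.324, x_land=35.554, impact vy=-2.522
  bounce: vy ← 0.48·2.522 = 1.210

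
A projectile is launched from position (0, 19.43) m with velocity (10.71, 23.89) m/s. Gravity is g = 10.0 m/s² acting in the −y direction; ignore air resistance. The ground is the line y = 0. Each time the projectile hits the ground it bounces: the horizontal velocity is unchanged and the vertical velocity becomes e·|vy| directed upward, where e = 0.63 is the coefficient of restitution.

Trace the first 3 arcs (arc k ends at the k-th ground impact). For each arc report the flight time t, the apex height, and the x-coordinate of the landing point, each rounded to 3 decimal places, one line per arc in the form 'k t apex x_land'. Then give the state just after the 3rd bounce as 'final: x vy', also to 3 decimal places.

Arc 1: start y=19.430, vy=23.890 → t=5.486, apex=47.967, x_land=58.758, impact vy=-30.973
  bounce: vy ← 0.63·30.973 = 19.513
Arc 2: start y=0.000, vy=19.513 → t=3.903, apex=19.038, x_land=100.555, impact vy=-19.513
  bounce: vy ← 0.63·19.513 = 12.293
Arc 3: start y=0.000, vy=12.293 → t=2.459, apex=7.556, x_land=126.887, impact vy=-12.293
  bounce: vy ← 0.63·12.293 = 7.745

1 5.486 47.967 58.758
2 3.903 19.038 100.555
3 2.459 7.556 126.887
final: 126.887 7.745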